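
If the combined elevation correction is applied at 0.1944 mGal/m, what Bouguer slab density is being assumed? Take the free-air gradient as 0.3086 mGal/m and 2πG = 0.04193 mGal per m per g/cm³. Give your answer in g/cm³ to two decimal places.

2.72

0.1944 = 0.3086 − 0.04193 × ρ
ρ = (0.3086 − 0.1944) / 0.04193 = 2.72 g/cm³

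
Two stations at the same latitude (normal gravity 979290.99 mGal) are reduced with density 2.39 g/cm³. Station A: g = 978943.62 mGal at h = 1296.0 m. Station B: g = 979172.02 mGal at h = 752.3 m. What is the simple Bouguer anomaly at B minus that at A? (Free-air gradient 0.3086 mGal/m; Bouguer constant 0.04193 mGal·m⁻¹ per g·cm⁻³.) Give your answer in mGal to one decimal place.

Δg_SB(A) = 978943.62 − 979290.99 + 0.3086×1296.0 − 0.04193×2.39×1296.0 = -77.30 mGal
Δg_SB(B) = 979172.02 − 979290.99 + 0.3086×752.3 − 0.04193×2.39×752.3 = 37.80 mGal
Difference = 37.80 − (-77.30) = 115.10 mGal

115.1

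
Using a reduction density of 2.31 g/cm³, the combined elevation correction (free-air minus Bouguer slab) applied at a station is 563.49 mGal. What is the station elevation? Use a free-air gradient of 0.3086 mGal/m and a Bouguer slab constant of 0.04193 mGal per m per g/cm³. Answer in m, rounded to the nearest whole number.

Combined gradient = 0.3086 − 0.04193 × 2.31 = 0.2117417 mGal/m
h = 563.49 / 0.2117417 = 2661.21 m

2661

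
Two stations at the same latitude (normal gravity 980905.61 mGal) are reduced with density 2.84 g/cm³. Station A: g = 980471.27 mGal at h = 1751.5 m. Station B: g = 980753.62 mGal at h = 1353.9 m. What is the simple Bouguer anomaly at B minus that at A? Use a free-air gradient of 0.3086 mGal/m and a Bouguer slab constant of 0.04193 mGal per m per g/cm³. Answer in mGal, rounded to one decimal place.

207.0

Δg_SB(A) = 980471.27 − 980905.61 + 0.3086×1751.5 − 0.04193×2.84×1751.5 = -102.40 mGal
Δg_SB(B) = 980753.62 − 980905.61 + 0.3086×1353.9 − 0.04193×2.84×1353.9 = 104.60 mGal
Difference = 104.60 − (-102.40) = 207.00 mGal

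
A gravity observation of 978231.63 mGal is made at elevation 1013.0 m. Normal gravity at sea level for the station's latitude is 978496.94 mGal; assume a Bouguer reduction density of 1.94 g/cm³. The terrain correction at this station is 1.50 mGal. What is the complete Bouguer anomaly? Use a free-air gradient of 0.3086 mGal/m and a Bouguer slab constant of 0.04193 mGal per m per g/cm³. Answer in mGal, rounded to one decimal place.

Free-air correction = 0.3086 × 1013.0 = 312.61 mGal
Free-air anomaly = 978231.63 − 978496.94 + (312.61) = 47.30 mGal
Bouguer slab correction = 0.04193 × 1.94 × 1013.0 = 82.40 mGal
Simple Bouguer anomaly = 47.30 − (82.40) = -35.10 mGal
Complete Bouguer anomaly = -35.10 + 1.50 = -33.60 mGal

-33.6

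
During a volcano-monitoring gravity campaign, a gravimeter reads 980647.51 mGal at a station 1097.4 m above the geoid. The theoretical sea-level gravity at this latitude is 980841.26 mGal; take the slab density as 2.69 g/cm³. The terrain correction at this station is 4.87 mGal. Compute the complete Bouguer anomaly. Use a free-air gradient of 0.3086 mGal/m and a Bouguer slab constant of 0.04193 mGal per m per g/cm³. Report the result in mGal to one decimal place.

Free-air correction = 0.3086 × 1097.4 = 338.66 mGal
Free-air anomaly = 980647.51 − 980841.26 + (338.66) = 144.91 mGal
Bouguer slab correction = 0.04193 × 2.69 × 1097.4 = 123.78 mGal
Simple Bouguer anomaly = 144.91 − (123.78) = 21.13 mGal
Complete Bouguer anomaly = 21.13 + 4.87 = 26.00 mGal

26.0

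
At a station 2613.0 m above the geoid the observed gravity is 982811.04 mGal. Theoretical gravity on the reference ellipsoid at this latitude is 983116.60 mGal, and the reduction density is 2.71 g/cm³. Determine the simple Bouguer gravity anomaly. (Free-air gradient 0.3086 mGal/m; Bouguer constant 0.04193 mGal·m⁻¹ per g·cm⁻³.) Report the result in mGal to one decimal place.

Free-air correction = 0.3086 × 2613.0 = 806.37 mGal
Free-air anomaly = 982811.04 − 983116.60 + (806.37) = 500.81 mGal
Bouguer slab correction = 0.04193 × 2.71 × 2613.0 = 296.92 mGal
Simple Bouguer anomaly = 500.81 − (296.92) = 203.89 mGal

203.9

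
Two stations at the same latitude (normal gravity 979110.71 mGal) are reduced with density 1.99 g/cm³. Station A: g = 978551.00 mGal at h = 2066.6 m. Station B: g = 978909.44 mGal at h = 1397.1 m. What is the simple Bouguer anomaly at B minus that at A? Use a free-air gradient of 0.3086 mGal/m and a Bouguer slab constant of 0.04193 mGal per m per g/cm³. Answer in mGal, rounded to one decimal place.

207.7

Δg_SB(A) = 978551.00 − 979110.71 + 0.3086×2066.6 − 0.04193×1.99×2066.6 = -94.40 mGal
Δg_SB(B) = 978909.44 − 979110.71 + 0.3086×1397.1 − 0.04193×1.99×1397.1 = 113.30 mGal
Difference = 113.30 − (-94.40) = 207.70 mGal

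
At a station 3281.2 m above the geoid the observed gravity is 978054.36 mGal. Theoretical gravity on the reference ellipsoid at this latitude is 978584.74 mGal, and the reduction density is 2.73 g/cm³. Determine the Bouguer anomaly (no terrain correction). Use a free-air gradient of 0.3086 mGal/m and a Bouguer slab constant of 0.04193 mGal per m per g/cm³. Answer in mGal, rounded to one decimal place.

106.6

Free-air correction = 0.3086 × 3281.2 = 1012.58 mGal
Free-air anomaly = 978054.36 − 978584.74 + (1012.58) = 482.20 mGal
Bouguer slab correction = 0.04193 × 2.73 × 3281.2 = 375.60 mGal
Simple Bouguer anomaly = 482.20 − (375.60) = 106.60 mGal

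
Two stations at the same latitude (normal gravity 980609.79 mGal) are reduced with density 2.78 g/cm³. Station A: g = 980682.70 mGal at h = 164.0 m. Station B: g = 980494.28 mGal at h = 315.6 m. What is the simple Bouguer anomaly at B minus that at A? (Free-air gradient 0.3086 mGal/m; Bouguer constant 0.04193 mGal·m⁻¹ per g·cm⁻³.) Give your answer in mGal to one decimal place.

Δg_SB(A) = 980682.70 − 980609.79 + 0.3086×164.0 − 0.04193×2.78×164.0 = 104.40 mGal
Δg_SB(B) = 980494.28 − 980609.79 + 0.3086×315.6 − 0.04193×2.78×315.6 = -54.90 mGal
Difference = -54.90 − (104.40) = -159.30 mGal

-159.3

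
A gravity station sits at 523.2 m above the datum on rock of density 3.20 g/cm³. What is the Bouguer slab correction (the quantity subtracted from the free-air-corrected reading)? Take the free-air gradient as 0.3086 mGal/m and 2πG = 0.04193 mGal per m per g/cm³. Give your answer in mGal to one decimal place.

70.2

Bouguer slab correction = 0.04193 × 3.20 × 523.2 = 70.2 mGal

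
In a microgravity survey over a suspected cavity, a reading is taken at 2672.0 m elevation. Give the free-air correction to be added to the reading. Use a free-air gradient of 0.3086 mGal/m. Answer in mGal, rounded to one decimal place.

824.6

Free-air correction = 0.3086 × 2672.0 = 824.6 mGal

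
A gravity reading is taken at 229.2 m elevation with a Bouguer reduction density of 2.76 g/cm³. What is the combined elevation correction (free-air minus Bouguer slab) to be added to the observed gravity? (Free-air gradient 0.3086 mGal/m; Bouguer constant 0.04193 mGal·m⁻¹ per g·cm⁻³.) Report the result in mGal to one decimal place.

44.2

Combined gradient = 0.3086 − 0.04193 × 2.76 = 0.1928732 mGal/m
Combined elevation correction = 0.1928732 × 229.2 = 44.2 mGal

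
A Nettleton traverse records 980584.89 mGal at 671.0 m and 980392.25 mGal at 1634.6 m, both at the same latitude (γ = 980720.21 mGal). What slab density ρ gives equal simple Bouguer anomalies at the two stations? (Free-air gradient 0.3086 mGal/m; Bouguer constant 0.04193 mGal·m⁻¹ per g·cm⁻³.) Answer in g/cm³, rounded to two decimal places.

Δg_obs = 980392.25 − 980584.89 = -192.64 mGal over Δh = 1634.6 − 671.0 = 963.6 m
Equal Bouguer anomalies ⇒ Δg_obs + (0.3086 − 0.04193ρ)·Δh = 0
0.3086 − 0.04193ρ = −Δg_obs/Δh = 0.19992
ρ = (0.3086 − 0.19992) / 0.04193 = 2.59 g/cm³

2.59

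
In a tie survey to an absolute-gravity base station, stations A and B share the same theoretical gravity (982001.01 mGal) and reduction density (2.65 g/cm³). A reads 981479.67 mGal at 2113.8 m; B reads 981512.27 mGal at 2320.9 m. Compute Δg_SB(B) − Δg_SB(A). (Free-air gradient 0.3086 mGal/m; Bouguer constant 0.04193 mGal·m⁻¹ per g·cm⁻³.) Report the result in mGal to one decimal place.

73.5

Δg_SB(A) = 981479.67 − 982001.01 + 0.3086×2113.8 − 0.04193×2.65×2113.8 = -103.90 mGal
Δg_SB(B) = 981512.27 − 982001.01 + 0.3086×2320.9 − 0.04193×2.65×2320.9 = -30.40 mGal
Difference = -30.40 − (-103.90) = 73.50 mGal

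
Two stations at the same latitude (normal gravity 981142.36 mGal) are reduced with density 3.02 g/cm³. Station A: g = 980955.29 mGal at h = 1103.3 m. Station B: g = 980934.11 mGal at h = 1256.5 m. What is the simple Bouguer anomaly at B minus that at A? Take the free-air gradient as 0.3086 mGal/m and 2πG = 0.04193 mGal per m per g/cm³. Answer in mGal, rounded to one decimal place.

6.7

Δg_SB(A) = 980955.29 − 981142.36 + 0.3086×1103.3 − 0.04193×3.02×1103.3 = 13.70 mGal
Δg_SB(B) = 980934.11 − 981142.36 + 0.3086×1256.5 − 0.04193×3.02×1256.5 = 20.40 mGal
Difference = 20.40 − (13.70) = 6.70 mGal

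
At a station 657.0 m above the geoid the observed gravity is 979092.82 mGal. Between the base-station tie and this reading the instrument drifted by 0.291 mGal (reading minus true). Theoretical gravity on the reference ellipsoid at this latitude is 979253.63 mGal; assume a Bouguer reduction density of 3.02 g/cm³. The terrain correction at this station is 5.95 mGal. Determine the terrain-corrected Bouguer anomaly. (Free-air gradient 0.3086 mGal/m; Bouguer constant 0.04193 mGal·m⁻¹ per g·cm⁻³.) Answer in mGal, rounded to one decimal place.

-35.6

Drift-corrected reading = 979092.82 − (0.291) = 979092.529 mGal
Free-air correction = 0.3086 × 657.0 = 202.75 mGal
Free-air anomaly = 979092.529 − 979253.63 + (202.75) = 41.649 mGal
Bouguer slab correction = 0.04193 × 3.02 × 657.0 = 83.19 mGal
Simple Bouguer anomaly = 41.649 − (83.19) = -41.541 mGal
Complete Bouguer anomaly = -41.541 + 5.95 = -35.591 mGal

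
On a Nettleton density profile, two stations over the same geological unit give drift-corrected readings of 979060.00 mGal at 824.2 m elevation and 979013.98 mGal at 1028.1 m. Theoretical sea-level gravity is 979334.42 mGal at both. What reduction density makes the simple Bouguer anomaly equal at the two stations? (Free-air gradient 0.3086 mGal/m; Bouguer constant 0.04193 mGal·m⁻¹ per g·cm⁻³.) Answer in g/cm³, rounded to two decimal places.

1.98

Δg_obs = 979013.98 − 979060.00 = -46.02 mGal over Δh = 1028.1 − 824.2 = 203.9 m
Equal Bouguer anomalies ⇒ Δg_obs + (0.3086 − 0.04193ρ)·Δh = 0
0.3086 − 0.04193ρ = −Δg_obs/Δh = 0.22570
ρ = (0.3086 − 0.22570) / 0.04193 = 1.98 g/cm³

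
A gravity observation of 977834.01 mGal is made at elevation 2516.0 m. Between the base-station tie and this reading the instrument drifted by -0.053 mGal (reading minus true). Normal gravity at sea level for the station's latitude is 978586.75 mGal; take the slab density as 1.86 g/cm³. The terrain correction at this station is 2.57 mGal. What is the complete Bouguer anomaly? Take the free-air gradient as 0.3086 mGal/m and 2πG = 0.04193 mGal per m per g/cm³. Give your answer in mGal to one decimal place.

-169.9

Drift-corrected reading = 977834.01 − (-0.053) = 977834.063 mGal
Free-air correction = 0.3086 × 2516.0 = 776.44 mGal
Free-air anomaly = 977834.063 − 978586.75 + (776.44) = 23.753 mGal
Bouguer slab correction = 0.04193 × 1.86 × 2516.0 = 196.22 mGal
Simple Bouguer anomaly = 23.753 − (196.22) = -172.467 mGal
Complete Bouguer anomaly = -172.467 + 2.57 = -169.897 mGal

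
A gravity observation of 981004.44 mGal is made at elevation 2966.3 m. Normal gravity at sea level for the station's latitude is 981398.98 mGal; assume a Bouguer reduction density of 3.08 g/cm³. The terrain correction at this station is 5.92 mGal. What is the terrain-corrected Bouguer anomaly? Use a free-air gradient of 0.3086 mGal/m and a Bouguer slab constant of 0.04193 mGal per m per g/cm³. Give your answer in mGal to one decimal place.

Free-air correction = 0.3086 × 2966.3 = 915.40 mGal
Free-air anomaly = 981004.44 − 981398.98 + (915.40) = 520.86 mGal
Bouguer slab correction = 0.04193 × 3.08 × 2966.3 = 383.08 mGal
Simple Bouguer anomaly = 520.86 − (383.08) = 137.78 mGal
Complete Bouguer anomaly = 137.78 + 5.92 = 143.70 mGal

143.7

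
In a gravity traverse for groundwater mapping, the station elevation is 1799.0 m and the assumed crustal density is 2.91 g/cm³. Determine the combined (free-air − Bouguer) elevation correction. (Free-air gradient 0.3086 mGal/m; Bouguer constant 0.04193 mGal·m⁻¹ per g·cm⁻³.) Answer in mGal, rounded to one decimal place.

Combined gradient = 0.3086 − 0.04193 × 2.91 = 0.1865837 mGal/m
Combined elevation correction = 0.1865837 × 1799.0 = 335.7 mGal

335.7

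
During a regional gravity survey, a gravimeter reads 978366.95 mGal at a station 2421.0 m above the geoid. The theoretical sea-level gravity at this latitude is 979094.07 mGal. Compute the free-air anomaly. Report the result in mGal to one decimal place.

Free-air correction = 0.3086 × 2421.0 = 747.12 mGal
Free-air anomaly = 978366.95 − 979094.07 + (747.12) = 20.00 mGal

20.0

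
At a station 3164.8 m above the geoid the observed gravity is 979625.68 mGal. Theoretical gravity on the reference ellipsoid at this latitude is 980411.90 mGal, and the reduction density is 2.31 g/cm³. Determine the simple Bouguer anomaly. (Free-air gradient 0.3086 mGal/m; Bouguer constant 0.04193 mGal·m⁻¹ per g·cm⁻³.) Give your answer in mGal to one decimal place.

-116.1

Free-air correction = 0.3086 × 3164.8 = 976.66 mGal
Free-air anomaly = 979625.68 − 980411.90 + (976.66) = 190.44 mGal
Bouguer slab correction = 0.04193 × 2.31 × 3164.8 = 306.54 mGal
Simple Bouguer anomaly = 190.44 − (306.54) = -116.10 mGal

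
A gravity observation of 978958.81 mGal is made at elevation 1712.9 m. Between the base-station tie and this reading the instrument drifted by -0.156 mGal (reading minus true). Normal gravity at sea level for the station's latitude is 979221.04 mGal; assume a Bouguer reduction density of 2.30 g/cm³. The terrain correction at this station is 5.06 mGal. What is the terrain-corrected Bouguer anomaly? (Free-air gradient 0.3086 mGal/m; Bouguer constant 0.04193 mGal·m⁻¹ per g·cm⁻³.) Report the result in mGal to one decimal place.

Drift-corrected reading = 978958.81 − (-0.156) = 978958.966 mGal
Free-air correction = 0.3086 × 1712.9 = 528.60 mGal
Free-air anomaly = 978958.966 − 979221.04 + (528.60) = 266.526 mGal
Bouguer slab correction = 0.04193 × 2.30 × 1712.9 = 165.19 mGal
Simple Bouguer anomaly = 266.526 − (165.19) = 101.336 mGal
Complete Bouguer anomaly = 101.336 + 5.06 = 106.396 mGal

106.4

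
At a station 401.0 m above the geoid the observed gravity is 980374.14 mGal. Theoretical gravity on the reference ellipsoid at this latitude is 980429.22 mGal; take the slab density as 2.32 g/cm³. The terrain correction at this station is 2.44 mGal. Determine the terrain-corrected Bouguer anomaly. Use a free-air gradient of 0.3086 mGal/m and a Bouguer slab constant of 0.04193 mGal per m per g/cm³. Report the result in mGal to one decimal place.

Free-air correction = 0.3086 × 401.0 = 123.75 mGal
Free-air anomaly = 980374.14 − 980429.22 + (123.75) = 68.67 mGal
Bouguer slab correction = 0.04193 × 2.32 × 401.0 = 39.01 mGal
Simple Bouguer anomaly = 68.67 − (39.01) = 29.66 mGal
Complete Bouguer anomaly = 29.66 + 2.44 = 32.10 mGal

32.1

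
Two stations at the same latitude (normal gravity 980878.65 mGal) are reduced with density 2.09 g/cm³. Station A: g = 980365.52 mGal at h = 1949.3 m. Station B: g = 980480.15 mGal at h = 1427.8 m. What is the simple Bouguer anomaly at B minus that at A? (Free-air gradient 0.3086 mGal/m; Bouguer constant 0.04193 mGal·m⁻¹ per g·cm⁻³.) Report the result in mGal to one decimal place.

-0.6

Δg_SB(A) = 980365.52 − 980878.65 + 0.3086×1949.3 − 0.04193×2.09×1949.3 = -82.40 mGal
Δg_SB(B) = 980480.15 − 980878.65 + 0.3086×1427.8 − 0.04193×2.09×1427.8 = -83.00 mGal
Difference = -83.00 − (-82.40) = -0.60 mGal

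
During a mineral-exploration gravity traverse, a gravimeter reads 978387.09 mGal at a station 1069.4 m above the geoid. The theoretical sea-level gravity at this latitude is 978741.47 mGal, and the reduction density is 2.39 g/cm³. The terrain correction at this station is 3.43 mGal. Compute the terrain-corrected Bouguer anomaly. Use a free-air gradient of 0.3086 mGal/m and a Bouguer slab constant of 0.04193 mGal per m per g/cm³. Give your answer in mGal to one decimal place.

Free-air correction = 0.3086 × 1069.4 = 330.02 mGal
Free-air anomaly = 978387.09 − 978741.47 + (330.02) = -24.36 mGal
Bouguer slab correction = 0.04193 × 2.39 × 1069.4 = 107.17 mGal
Simple Bouguer anomaly = -24.36 − (107.17) = -131.53 mGal
Complete Bouguer anomaly = -131.53 + 3.43 = -128.10 mGal

-128.1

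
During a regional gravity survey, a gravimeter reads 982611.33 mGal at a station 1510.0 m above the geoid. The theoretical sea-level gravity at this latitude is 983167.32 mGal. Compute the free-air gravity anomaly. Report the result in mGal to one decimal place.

Free-air correction = 0.3086 × 1510.0 = 465.99 mGal
Free-air anomaly = 982611.33 − 983167.32 + (465.99) = -90.00 mGal

-90.0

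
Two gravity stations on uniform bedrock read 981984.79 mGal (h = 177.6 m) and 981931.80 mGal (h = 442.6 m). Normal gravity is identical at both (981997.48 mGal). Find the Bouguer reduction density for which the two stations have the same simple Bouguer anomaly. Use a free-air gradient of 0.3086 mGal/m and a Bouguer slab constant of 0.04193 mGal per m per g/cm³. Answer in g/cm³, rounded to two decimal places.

2.59

Δg_obs = 981931.80 − 981984.79 = -52.99 mGal over Δh = 442.6 − 177.6 = 265.0 m
Equal Bouguer anomalies ⇒ Δg_obs + (0.3086 − 0.04193ρ)·Δh = 0
0.3086 − 0.04193ρ = −Δg_obs/Δh = 0.19996
ρ = (0.3086 − 0.19996) / 0.04193 = 2.59 g/cm³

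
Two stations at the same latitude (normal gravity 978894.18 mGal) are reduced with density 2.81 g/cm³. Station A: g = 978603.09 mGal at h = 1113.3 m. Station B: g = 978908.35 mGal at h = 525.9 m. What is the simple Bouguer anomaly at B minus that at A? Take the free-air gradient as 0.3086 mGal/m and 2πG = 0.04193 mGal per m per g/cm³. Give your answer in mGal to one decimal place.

193.2

Δg_SB(A) = 978603.09 − 978894.18 + 0.3086×1113.3 − 0.04193×2.81×1113.3 = -78.70 mGal
Δg_SB(B) = 978908.35 − 978894.18 + 0.3086×525.9 − 0.04193×2.81×525.9 = 114.50 mGal
Difference = 114.50 − (-78.70) = 193.20 mGal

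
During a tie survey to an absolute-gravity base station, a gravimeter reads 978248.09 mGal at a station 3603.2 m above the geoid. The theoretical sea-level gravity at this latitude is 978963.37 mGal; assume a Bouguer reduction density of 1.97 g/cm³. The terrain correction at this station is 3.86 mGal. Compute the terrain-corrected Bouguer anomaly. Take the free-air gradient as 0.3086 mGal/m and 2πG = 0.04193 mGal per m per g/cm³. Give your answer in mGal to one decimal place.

102.9

Free-air correction = 0.3086 × 3603.2 = 1111.95 mGal
Free-air anomaly = 978248.09 − 978963.37 + (1111.95) = 396.67 mGal
Bouguer slab correction = 0.04193 × 1.97 × 3603.2 = 297.63 mGal
Simple Bouguer anomaly = 396.67 − (297.63) = 99.04 mGal
Complete Bouguer anomaly = 99.04 + 3.86 = 102.90 mGal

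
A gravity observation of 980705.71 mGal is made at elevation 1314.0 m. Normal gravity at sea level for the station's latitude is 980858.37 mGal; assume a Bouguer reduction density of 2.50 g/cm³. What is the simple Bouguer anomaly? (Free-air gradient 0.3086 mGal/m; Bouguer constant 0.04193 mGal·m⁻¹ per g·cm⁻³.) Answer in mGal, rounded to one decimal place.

Free-air correction = 0.3086 × 1314.0 = 405.50 mGal
Free-air anomaly = 980705.71 − 980858.37 + (405.50) = 252.84 mGal
Bouguer slab correction = 0.04193 × 2.50 × 1314.0 = 137.74 mGal
Simple Bouguer anomaly = 252.84 − (137.74) = 115.10 mGal

115.1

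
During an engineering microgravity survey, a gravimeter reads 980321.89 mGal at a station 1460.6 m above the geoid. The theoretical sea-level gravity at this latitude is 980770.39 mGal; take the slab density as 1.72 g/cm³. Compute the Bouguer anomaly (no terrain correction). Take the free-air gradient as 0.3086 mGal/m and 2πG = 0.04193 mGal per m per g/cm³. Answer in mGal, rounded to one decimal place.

-103.1

Free-air correction = 0.3086 × 1460.6 = 450.74 mGal
Free-air anomaly = 980321.89 − 980770.39 + (450.74) = 2.24 mGal
Bouguer slab correction = 0.04193 × 1.72 × 1460.6 = 105.34 mGal
Simple Bouguer anomaly = 2.24 − (105.34) = -103.10 mGal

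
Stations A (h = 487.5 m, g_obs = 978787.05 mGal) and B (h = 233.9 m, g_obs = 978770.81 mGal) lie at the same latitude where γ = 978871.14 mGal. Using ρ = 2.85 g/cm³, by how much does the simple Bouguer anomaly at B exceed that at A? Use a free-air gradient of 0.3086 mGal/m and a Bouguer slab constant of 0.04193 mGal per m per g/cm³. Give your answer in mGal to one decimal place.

-64.2

Δg_SB(A) = 978787.05 − 978871.14 + 0.3086×487.5 − 0.04193×2.85×487.5 = 8.10 mGal
Δg_SB(B) = 978770.81 − 978871.14 + 0.3086×233.9 − 0.04193×2.85×233.9 = -56.10 mGal
Difference = -56.10 − (8.10) = -64.20 mGal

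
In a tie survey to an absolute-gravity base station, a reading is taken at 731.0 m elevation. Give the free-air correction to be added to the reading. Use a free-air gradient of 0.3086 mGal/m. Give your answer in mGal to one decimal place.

Free-air correction = 0.3086 × 731.0 = 225.6 mGal

225.6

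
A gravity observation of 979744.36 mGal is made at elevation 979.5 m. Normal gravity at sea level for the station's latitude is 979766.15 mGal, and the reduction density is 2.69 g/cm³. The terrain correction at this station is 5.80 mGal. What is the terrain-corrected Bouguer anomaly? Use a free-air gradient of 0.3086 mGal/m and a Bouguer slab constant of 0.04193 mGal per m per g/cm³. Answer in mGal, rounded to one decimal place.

Free-air correction = 0.3086 × 979.5 = 302.27 mGal
Free-air anomaly = 979744.36 − 979766.15 + (302.27) = 280.48 mGal
Bouguer slab correction = 0.04193 × 2.69 × 979.5 = 110.48 mGal
Simple Bouguer anomaly = 280.48 − (110.48) = 170.00 mGal
Complete Bouguer anomaly = 170.00 + 5.80 = 175.80 mGal

175.8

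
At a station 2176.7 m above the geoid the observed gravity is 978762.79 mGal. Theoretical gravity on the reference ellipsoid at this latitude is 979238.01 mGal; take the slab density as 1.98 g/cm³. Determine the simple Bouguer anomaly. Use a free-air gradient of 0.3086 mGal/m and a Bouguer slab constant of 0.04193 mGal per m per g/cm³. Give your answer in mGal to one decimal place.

Free-air correction = 0.3086 × 2176.7 = 671.73 mGal
Free-air anomaly = 978762.79 − 979238.01 + (671.73) = 196.51 mGal
Bouguer slab correction = 0.04193 × 1.98 × 2176.7 = 180.71 mGal
Simple Bouguer anomaly = 196.51 − (180.71) = 15.80 mGal

15.8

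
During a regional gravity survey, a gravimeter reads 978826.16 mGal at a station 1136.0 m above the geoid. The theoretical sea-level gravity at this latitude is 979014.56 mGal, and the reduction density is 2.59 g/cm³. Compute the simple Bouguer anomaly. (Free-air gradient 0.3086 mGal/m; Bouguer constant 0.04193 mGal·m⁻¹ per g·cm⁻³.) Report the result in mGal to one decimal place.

38.8

Free-air correction = 0.3086 × 1136.0 = 350.57 mGal
Free-air anomaly = 978826.16 − 979014.56 + (350.57) = 162.17 mGal
Bouguer slab correction = 0.04193 × 2.59 × 1136.0 = 123.37 mGal
Simple Bouguer anomaly = 162.17 − (123.37) = 38.80 mGal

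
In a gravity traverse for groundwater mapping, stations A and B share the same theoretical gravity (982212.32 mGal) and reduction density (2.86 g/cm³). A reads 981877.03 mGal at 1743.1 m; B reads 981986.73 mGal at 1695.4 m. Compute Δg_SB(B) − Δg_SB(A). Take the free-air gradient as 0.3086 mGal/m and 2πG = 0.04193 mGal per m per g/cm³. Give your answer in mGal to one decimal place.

Δg_SB(A) = 981877.03 − 982212.32 + 0.3086×1743.1 − 0.04193×2.86×1743.1 = -6.40 mGal
Δg_SB(B) = 981986.73 − 982212.32 + 0.3086×1695.4 − 0.04193×2.86×1695.4 = 94.30 mGal
Difference = 94.30 − (-6.40) = 100.70 mGal

100.7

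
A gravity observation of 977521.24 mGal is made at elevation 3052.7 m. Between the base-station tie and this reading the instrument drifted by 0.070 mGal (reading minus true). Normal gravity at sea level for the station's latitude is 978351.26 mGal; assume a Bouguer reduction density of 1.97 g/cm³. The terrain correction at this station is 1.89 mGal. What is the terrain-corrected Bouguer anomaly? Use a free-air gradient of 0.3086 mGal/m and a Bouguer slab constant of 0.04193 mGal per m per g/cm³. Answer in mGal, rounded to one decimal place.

Drift-corrected reading = 977521.24 − (0.070) = 977521.170 mGal
Free-air correction = 0.3086 × 3052.7 = 942.06 mGal
Free-air anomaly = 977521.170 − 978351.26 + (942.06) = 111.970 mGal
Bouguer slab correction = 0.04193 × 1.97 × 3052.7 = 252.16 mGal
Simple Bouguer anomaly = 111.970 − (252.16) = -140.190 mGal
Complete Bouguer anomaly = -140.190 + 1.89 = -138.300 mGal

-138.3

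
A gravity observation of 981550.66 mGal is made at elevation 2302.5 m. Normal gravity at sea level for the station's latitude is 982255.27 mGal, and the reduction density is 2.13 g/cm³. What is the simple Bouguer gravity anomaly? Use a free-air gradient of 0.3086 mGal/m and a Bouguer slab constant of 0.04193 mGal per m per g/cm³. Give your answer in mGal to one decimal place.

-199.7

Free-air correction = 0.3086 × 2302.5 = 710.55 mGal
Free-air anomaly = 981550.66 − 982255.27 + (710.55) = 5.94 mGal
Bouguer slab correction = 0.04193 × 2.13 × 2302.5 = 205.64 mGal
Simple Bouguer anomaly = 5.94 − (205.64) = -199.70 mGal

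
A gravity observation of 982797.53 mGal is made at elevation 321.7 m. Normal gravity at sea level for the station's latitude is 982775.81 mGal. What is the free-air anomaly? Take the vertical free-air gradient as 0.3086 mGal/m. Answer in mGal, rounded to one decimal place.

Free-air correction = 0.3086 × 321.7 = 99.28 mGal
Free-air anomaly = 982797.53 − 982775.81 + (99.28) = 121.00 mGal

121.0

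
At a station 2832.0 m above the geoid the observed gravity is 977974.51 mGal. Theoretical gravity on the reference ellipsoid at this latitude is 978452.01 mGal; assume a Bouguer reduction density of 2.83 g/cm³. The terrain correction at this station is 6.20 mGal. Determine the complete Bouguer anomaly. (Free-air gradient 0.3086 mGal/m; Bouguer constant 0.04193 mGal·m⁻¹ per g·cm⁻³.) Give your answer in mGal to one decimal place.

66.6

Free-air correction = 0.3086 × 2832.0 = 873.96 mGal
Free-air anomaly = 977974.51 − 978452.01 + (873.96) = 396.46 mGal
Bouguer slab correction = 0.04193 × 2.83 × 2832.0 = 336.05 mGal
Simple Bouguer anomaly = 396.46 − (336.05) = 60.41 mGal
Complete Bouguer anomaly = 60.41 + 6.20 = 66.61 mGal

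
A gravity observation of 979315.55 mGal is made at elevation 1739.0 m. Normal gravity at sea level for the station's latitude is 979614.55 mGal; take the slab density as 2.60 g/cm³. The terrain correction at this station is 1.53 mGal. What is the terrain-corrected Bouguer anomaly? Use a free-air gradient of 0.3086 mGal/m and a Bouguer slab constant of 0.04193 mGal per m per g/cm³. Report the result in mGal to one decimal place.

49.6

Free-air correction = 0.3086 × 1739.0 = 536.66 mGal
Free-air anomaly = 979315.55 − 979614.55 + (536.66) = 237.66 mGal
Bouguer slab correction = 0.04193 × 2.60 × 1739.0 = 189.58 mGal
Simple Bouguer anomaly = 237.66 − (189.58) = 48.08 mGal
Complete Bouguer anomaly = 48.08 + 1.53 = 49.61 mGal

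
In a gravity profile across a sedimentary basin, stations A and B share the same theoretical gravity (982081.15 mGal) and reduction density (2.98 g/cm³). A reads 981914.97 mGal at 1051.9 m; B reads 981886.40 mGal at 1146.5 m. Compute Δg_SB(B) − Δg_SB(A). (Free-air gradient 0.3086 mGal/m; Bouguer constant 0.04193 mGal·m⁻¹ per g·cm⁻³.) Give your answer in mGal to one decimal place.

-11.2

Δg_SB(A) = 981914.97 − 982081.15 + 0.3086×1051.9 − 0.04193×2.98×1051.9 = 27.00 mGal
Δg_SB(B) = 981886.40 − 982081.15 + 0.3086×1146.5 − 0.04193×2.98×1146.5 = 15.80 mGal
Difference = 15.80 − (27.00) = -11.20 mGal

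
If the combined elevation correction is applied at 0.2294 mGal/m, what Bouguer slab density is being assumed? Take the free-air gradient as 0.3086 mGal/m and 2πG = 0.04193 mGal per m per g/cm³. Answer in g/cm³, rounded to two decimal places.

0.2294 = 0.3086 − 0.04193 × ρ
ρ = (0.3086 − 0.2294) / 0.04193 = 1.89 g/cm³

1.89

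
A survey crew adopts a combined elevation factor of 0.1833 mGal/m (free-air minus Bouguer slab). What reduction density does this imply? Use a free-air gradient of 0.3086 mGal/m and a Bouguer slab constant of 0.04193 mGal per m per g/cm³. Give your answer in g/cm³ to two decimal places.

0.1833 = 0.3086 − 0.04193 × ρ
ρ = (0.3086 − 0.1833) / 0.04193 = 2.99 g/cm³

2.99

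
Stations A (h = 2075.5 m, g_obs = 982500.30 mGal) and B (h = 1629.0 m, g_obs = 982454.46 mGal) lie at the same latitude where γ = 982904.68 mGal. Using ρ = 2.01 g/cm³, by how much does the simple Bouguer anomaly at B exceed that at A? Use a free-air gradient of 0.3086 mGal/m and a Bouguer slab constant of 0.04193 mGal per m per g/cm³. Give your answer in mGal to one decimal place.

Δg_SB(A) = 982500.30 − 982904.68 + 0.3086×2075.5 − 0.04193×2.01×2075.5 = 61.20 mGal
Δg_SB(B) = 982454.46 − 982904.68 + 0.3086×1629.0 − 0.04193×2.01×1629.0 = -84.80 mGal
Difference = -84.80 − (61.20) = -146.00 mGal

-146.0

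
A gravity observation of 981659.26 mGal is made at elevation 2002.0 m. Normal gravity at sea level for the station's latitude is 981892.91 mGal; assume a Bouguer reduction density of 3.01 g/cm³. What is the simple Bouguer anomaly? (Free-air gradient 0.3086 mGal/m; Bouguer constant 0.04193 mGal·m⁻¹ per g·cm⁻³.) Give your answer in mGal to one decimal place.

131.5

Free-air correction = 0.3086 × 2002.0 = 617.82 mGal
Free-air anomaly = 981659.26 − 981892.91 + (617.82) = 384.17 mGal
Bouguer slab correction = 0.04193 × 3.01 × 2002.0 = 252.67 mGal
Simple Bouguer anomaly = 384.17 − (252.67) = 131.50 mGal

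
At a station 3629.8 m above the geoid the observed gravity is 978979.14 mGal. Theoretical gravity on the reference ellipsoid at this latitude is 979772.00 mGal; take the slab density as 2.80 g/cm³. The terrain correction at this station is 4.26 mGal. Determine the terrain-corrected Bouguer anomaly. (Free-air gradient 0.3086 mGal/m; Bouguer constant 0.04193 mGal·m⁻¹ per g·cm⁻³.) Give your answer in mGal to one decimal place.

-94.6

Free-air correction = 0.3086 × 3629.8 = 1120.16 mGal
Free-air anomaly = 978979.14 − 979772.00 + (1120.16) = 327.30 mGal
Bouguer slab correction = 0.04193 × 2.80 × 3629.8 = 426.15 mGal
Simple Bouguer anomaly = 327.30 − (426.15) = -98.85 mGal
Complete Bouguer anomaly = -98.85 + 4.26 = -94.59 mGal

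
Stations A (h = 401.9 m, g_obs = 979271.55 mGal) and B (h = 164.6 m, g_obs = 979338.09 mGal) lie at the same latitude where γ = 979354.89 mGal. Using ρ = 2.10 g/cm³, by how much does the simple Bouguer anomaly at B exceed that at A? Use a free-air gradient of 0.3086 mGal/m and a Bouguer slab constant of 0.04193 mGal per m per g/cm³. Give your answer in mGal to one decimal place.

Δg_SB(A) = 979271.55 − 979354.89 + 0.3086×401.9 − 0.04193×2.10×401.9 = 5.30 mGal
Δg_SB(B) = 979338.09 − 979354.89 + 0.3086×164.6 − 0.04193×2.10×164.6 = 19.50 mGal
Difference = 19.50 − (5.30) = 14.20 mGal

14.2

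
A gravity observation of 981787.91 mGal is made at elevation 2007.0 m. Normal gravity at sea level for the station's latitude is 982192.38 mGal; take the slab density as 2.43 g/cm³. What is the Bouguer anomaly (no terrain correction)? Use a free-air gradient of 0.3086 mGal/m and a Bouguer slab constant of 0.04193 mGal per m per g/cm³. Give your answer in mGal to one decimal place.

Free-air correction = 0.3086 × 2007.0 = 619.36 mGal
Free-air anomaly = 981787.91 − 982192.38 + (619.36) = 214.89 mGal
Bouguer slab correction = 0.04193 × 2.43 × 2007.0 = 204.49 mGal
Simple Bouguer anomaly = 214.89 − (204.49) = 10.40 mGal

10.4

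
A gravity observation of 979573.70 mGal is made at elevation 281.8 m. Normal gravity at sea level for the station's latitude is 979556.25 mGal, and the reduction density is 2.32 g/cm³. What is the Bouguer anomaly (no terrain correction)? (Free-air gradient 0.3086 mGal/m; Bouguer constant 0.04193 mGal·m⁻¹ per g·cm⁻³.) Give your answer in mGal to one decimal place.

77.0

Free-air correction = 0.3086 × 281.8 = 86.96 mGal
Free-air anomaly = 979573.70 − 979556.25 + (86.96) = 104.41 mGal
Bouguer slab correction = 0.04193 × 2.32 × 281.8 = 27.41 mGal
Simple Bouguer anomaly = 104.41 − (27.41) = 77.00 mGal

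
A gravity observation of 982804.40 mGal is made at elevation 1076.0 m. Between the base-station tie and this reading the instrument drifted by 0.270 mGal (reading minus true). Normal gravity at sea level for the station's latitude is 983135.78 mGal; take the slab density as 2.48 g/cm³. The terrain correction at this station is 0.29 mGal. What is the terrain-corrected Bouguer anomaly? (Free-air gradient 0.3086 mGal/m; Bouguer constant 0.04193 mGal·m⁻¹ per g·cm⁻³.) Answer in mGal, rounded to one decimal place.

-111.2

Drift-corrected reading = 982804.40 − (0.270) = 982804.130 mGal
Free-air correction = 0.3086 × 1076.0 = 332.05 mGal
Free-air anomaly = 982804.130 − 983135.78 + (332.05) = 0.400 mGal
Bouguer slab correction = 0.04193 × 2.48 × 1076.0 = 111.89 mGal
Simple Bouguer anomaly = 0.400 − (111.89) = -111.490 mGal
Complete Bouguer anomaly = -111.490 + 0.29 = -111.200 mGal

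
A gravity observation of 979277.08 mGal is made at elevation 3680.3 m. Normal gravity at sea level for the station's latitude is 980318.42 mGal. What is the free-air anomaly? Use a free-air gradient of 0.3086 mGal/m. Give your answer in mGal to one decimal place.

Free-air correction = 0.3086 × 3680.3 = 1135.74 mGal
Free-air anomaly = 979277.08 − 980318.42 + (1135.74) = 94.40 mGal

94.4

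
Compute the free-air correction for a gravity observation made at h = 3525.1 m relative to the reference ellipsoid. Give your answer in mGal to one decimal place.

1087.8

Free-air correction = 0.3086 × 3525.1 = 1087.8 mGal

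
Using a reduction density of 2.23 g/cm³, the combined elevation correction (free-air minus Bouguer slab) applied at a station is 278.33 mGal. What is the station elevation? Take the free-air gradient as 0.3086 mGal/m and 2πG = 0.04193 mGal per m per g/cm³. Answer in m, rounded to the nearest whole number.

1294

Combined gradient = 0.3086 − 0.04193 × 2.23 = 0.2150961 mGal/m
h = 278.33 / 0.2150961 = 1293.98 m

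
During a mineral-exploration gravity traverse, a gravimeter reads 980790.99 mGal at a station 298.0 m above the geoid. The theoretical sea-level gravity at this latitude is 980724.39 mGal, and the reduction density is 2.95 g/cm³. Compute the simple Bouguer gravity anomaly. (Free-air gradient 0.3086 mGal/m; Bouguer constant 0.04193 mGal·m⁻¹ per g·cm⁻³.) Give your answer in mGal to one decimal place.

121.7

Free-air correction = 0.3086 × 298.0 = 91.96 mGal
Free-air anomaly = 980790.99 − 980724.39 + (91.96) = 158.56 mGal
Bouguer slab correction = 0.04193 × 2.95 × 298.0 = 36.86 mGal
Simple Bouguer anomaly = 158.56 − (36.86) = 121.70 mGal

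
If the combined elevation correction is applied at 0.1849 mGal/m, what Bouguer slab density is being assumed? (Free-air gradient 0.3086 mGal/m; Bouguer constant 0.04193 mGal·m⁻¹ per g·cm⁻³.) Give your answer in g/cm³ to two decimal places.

2.95

0.1849 = 0.3086 − 0.04193 × ρ
ρ = (0.3086 − 0.1849) / 0.04193 = 2.95 g/cm³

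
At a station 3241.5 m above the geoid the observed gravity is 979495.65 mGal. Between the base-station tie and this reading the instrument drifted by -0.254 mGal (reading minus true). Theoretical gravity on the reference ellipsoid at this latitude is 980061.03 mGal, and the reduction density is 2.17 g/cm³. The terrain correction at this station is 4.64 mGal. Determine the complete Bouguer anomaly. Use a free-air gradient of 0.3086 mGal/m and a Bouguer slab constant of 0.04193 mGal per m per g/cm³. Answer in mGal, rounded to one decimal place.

144.9

Drift-corrected reading = 979495.65 − (-0.254) = 979495.904 mGal
Free-air correction = 0.3086 × 3241.5 = 1000.33 mGal
Free-air anomaly = 979495.904 − 980061.03 + (1000.33) = 435.204 mGal
Bouguer slab correction = 0.04193 × 2.17 × 3241.5 = 294.94 mGal
Simple Bouguer anomaly = 435.204 − (294.94) = 140.264 mGal
Complete Bouguer anomaly = 140.264 + 4.64 = 144.904 mGal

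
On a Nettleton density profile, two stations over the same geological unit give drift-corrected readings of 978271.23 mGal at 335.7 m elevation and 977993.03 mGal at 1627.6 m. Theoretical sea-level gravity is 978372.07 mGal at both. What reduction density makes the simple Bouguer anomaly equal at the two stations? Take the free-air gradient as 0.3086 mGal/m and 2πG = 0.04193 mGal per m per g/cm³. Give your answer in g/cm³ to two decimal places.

2.22

Δg_obs = 977993.03 − 978271.23 = -278.20 mGal over Δh = 1627.6 − 335.7 = 1291.9 m
Equal Bouguer anomalies ⇒ Δg_obs + (0.3086 − 0.04193ρ)·Δh = 0
0.3086 − 0.04193ρ = −Δg_obs/Δh = 0.21534
ρ = (0.3086 − 0.21534) / 0.04193 = 2.22 g/cm³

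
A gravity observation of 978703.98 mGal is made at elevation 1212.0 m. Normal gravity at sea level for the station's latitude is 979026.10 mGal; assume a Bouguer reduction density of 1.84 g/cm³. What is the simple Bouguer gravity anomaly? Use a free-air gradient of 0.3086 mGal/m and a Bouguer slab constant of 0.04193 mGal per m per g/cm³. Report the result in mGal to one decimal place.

Free-air correction = 0.3086 × 1212.0 = 374.02 mGal
Free-air anomaly = 978703.98 − 979026.10 + (374.02) = 51.90 mGal
Bouguer slab correction = 0.04193 × 1.84 × 1212.0 = 93.51 mGal
Simple Bouguer anomaly = 51.90 − (93.51) = -41.61 mGal

-41.6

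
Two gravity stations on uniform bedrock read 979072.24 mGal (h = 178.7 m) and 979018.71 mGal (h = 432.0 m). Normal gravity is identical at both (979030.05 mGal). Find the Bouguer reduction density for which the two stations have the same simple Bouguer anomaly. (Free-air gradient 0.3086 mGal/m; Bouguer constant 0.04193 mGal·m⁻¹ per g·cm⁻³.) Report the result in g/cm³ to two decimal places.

Δg_obs = 979018.71 − 979072.24 = -53.53 mGal over Δh = 432.0 − 178.7 = 253.3 m
Equal Bouguer anomalies ⇒ Δg_obs + (0.3086 − 0.04193ρ)·Δh = 0
0.3086 − 0.04193ρ = −Δg_obs/Δh = 0.21133
ρ = (0.3086 − 0.21133) / 0.04193 = 2.32 g/cm³

2.32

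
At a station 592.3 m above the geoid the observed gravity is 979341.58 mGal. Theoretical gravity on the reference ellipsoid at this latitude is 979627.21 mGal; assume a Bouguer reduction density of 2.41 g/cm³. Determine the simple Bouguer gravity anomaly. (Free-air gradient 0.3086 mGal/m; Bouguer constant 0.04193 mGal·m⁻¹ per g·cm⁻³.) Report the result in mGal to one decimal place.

-162.7

Free-air correction = 0.3086 × 592.3 = 182.78 mGal
Free-air anomaly = 979341.58 − 979627.21 + (182.78) = -102.85 mGal
Bouguer slab correction = 0.04193 × 2.41 × 592.3 = 59.85 mGal
Simple Bouguer anomaly = -102.85 − (59.85) = -162.70 mGal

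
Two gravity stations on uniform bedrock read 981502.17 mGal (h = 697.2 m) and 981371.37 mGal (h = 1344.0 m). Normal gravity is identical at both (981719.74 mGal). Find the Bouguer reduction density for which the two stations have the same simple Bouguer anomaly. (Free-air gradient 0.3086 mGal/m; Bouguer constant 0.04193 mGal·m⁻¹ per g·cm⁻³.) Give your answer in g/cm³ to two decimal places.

Δg_obs = 981371.37 − 981502.17 = -130.80 mGal over Δh = 1344.0 − 697.2 = 646.8 m
Equal Bouguer anomalies ⇒ Δg_obs + (0.3086 − 0.04193ρ)·Δh = 0
0.3086 − 0.04193ρ = −Δg_obs/Δh = 0.20223
ρ = (0.3086 − 0.20223) / 0.04193 = 2.54 g/cm³

2.54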